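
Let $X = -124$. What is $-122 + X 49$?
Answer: $-6198$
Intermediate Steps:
$-122 + X 49 = -122 - 6076 = -6198$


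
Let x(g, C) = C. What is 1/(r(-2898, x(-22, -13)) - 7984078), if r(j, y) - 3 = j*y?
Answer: -1/7946401 ≈ -1.2584e-7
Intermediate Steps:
r(j, y) = 3 + j*y
1/(r(-2898, x(-22, -13)) - 7984078) = 1/((3 - 2898*(-13)) - 7984078) = 1/((3 + 37674) - 7984078) = 1/(37677 - 7984078) = 1/(-7946401) = -1/7946401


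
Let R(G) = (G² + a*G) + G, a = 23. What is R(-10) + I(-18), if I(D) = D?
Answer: -158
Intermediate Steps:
R(G) = G² + 24*G (R(G) = (G² + 23*G) + G = G² + 24*G)
R(-10) + I(-18) = -10*(24 - 10) - 18 = -10*14 - 18 = -140 - 18 = -158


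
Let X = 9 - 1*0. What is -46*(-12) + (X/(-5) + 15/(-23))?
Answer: 63198/115 ≈ 549.55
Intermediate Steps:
X = 9 (X = 9 + 0 = 9)
-46*(-12) + (X/(-5) + 15/(-23)) = -46*(-12) + (9/(-5) + 15/(-23)) = 552 + (9*(-1/5) + 15*(-1/23)) = 552 + (-9/5 - 15/23) = 552 - 282/115 = 63198/115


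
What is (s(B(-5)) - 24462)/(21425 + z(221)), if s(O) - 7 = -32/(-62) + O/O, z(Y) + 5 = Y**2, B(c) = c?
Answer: -758058/2178091 ≈ -0.34804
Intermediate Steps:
z(Y) = -5 + Y**2
s(O) = 264/31 (s(O) = 7 + (-32/(-62) + O/O) = 7 + (-32*(-1/62) + 1) = 7 + (16/31 + 1) = 7 + 47/31 = 264/31)
(s(B(-5)) - 24462)/(21425 + z(221)) = (264/31 - 24462)/(21425 + (-5 + 221**2)) = -758058/(31*(21425 + (-5 + 48841))) = -758058/(31*(21425 + 48836)) = -758058/31/70261 = -758058/31*1/70261 = -758058/2178091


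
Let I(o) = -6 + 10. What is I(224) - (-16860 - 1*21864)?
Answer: 38728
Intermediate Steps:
I(o) = 4
I(224) - (-16860 - 1*21864) = 4 - (-16860 - 1*21864) = 4 - (-16860 - 21864) = 4 - 1*(-38724) = 4 + 38724 = 38728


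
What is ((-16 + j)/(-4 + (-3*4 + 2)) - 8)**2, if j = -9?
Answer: 7569/196 ≈ 38.617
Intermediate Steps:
((-16 + j)/(-4 + (-3*4 + 2)) - 8)**2 = ((-16 - 9)/(-4 + (-3*4 + 2)) - 8)**2 = (-25/(-4 + (-12 + 2)) - 8)**2 = (-25/(-4 - 10) - 8)**2 = (-25/(-14) - 8)**2 = (-25*(-1/14) - 8)**2 = (25/14 - 8)**2 = (-87/14)**2 = 7569/196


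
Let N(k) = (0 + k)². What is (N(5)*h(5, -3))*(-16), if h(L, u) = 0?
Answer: 0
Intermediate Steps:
N(k) = k²
(N(5)*h(5, -3))*(-16) = (5²*0)*(-16) = (25*0)*(-16) = 0*(-16) = 0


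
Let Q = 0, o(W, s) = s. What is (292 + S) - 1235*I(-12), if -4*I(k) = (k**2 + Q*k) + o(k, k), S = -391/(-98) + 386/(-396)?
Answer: 199133623/4851 ≈ 41050.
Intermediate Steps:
S = 14626/4851 (S = -391*(-1/98) + 386*(-1/396) = 391/98 - 193/198 = 14626/4851 ≈ 3.0150)
I(k) = -k/4 - k**2/4 (I(k) = -((k**2 + 0*k) + k)/4 = -((k**2 + 0) + k)/4 = -(k**2 + k)/4 = -(k + k**2)/4 = -k/4 - k**2/4)
(292 + S) - 1235*I(-12) = (292 + 14626/4851) - 1235*(-12)*(-1 - 1*(-12))/4 = 1431118/4851 - 1235*(-12)*(-1 + 12)/4 = 1431118/4851 - 1235*(-12)*11/4 = 1431118/4851 - 1235*(-33) = 1431118/4851 + 40755 = 199133623/4851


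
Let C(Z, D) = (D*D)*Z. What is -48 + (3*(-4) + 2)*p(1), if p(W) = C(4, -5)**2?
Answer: -100048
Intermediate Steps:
C(Z, D) = Z*D**2 (C(Z, D) = D**2*Z = Z*D**2)
p(W) = 10000 (p(W) = (4*(-5)**2)**2 = (4*25)**2 = 100**2 = 10000)
-48 + (3*(-4) + 2)*p(1) = -48 + (3*(-4) + 2)*10000 = -48 + (-12 + 2)*10000 = -48 - 10*10000 = -48 - 100000 = -100048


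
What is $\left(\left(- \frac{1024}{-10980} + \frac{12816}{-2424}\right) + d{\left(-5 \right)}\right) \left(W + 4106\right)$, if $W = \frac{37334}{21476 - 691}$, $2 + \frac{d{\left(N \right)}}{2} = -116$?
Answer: $- \frac{5709379388887936}{5762537325} \approx -9.9078 \cdot 10^{5}$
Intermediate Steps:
$d{\left(N \right)} = -236$ ($d{\left(N \right)} = -4 + 2 \left(-116\right) = -4 - 232 = -236$)
$W = \frac{37334}{20785} \approx 1.7962$
$\left(\left(- \frac{1024}{-10980} + \frac{12816}{-2424}\right) + d{\left(-5 \right)}\right) \left(W + 4106\right) = \left(\left(- \frac{1024}{-10980} + \frac{12816}{-2424}\right) - 236\right) \left(\frac{37334}{20785} + 4106\right) = \left(\left(\left(-1024\right) \left(- \frac{1}{10980}\right) + 12816 \left(- \frac{1}{2424}\right)\right) - 236\right) \frac{85380544}{20785} = \left(\left(\frac{256}{2745} - \frac{534}{101}\right) - 236\right) \frac{85380544}{20785} = \left(- \frac{1439974}{277245} - 236\right) \frac{85380544}{20785} = \left(- \frac{66869794}{277245}\right) \frac{85380544}{20785} = - \frac{5709379388887936}{5762537325}$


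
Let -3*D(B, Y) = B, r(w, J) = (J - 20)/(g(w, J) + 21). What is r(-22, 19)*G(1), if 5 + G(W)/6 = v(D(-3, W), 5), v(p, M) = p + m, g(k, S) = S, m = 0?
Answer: ⅗ ≈ 0.60000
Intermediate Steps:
r(w, J) = (-20 + J)/(21 + J) (r(w, J) = (J - 20)/(J + 21) = (-20 + J)/(21 + J))
D(B, Y) = -B/3
v(p, M) = p (v(p, M) = p + 0 = p)
G(W) = -24 (G(W) = -30 + 6*(-⅓*(-3)) = -30 + 6*1 = -30 + 6 = -24)
r(-22, 19)*G(1) = ((-20 + 19)/(21 + 19))*(-24) = (-1/40)*(-24) = ((1/40)*(-1))*(-24) = -1/40*(-24) = ⅗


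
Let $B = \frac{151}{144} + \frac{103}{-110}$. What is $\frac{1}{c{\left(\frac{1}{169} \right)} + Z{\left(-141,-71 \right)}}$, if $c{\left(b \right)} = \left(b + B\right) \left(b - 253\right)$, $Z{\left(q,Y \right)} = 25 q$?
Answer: $- \frac{18850260}{67010694143} \approx -0.0002813$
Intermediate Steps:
$B = \frac{889}{7920}$ ($B = 151 \cdot \frac{1}{144} + 103 \left(- \frac{1}{110}\right) = \frac{151}{144} - \frac{103}{110} = \frac{889}{7920} \approx 0.11225$)
$c{\left(b \right)} = \left(-253 + b\right) \left(\frac{889}{7920} + b\right)$ ($c{\left(b \right)} = \left(b + \frac{889}{7920}\right) \left(b - 253\right) = \left(\frac{889}{7920} + b\right) \left(-253 + b\right) = \left(-253 + b\right) \left(\frac{889}{7920} + b\right)$)
$\frac{1}{c{\left(\frac{1}{169} \right)} + Z{\left(-141,-71 \right)}} = \frac{1}{\left(- \frac{20447}{720} + \left(\frac{1}{169}\right)^{2} - \frac{2002871}{7920 \cdot 169}\right) + 25 \left(-141\right)} = \frac{1}{\left(- \frac{20447}{720} + \left(\frac{1}{169}\right)^{2} - \frac{154067}{102960}\right) - 3525} = \frac{1}{\left(- \frac{20447}{720} + \frac{1}{28561} - \frac{154067}{102960}\right) - 3525} = \frac{1}{- \frac{563527643}{18850260} - 3525} = \frac{1}{- \frac{67010694143}{18850260}} = - \frac{18850260}{67010694143}$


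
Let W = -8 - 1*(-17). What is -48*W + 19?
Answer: -413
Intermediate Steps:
W = 9 (W = -8 + 17 = 9)
-48*W + 19 = -48*9 + 19 = -432 + 19 = -413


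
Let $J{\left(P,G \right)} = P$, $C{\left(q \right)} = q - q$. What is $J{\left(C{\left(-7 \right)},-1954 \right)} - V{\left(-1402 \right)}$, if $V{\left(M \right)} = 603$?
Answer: $-603$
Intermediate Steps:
$C{\left(q \right)} = 0$
$J{\left(C{\left(-7 \right)},-1954 \right)} - V{\left(-1402 \right)} = 0 - 603 = -603$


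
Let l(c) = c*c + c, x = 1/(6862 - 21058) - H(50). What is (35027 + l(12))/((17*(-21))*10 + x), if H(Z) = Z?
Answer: -499457868/51389521 ≈ -9.7191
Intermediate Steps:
x = -709801/14196 (x = 1/(6862 - 21058) - 1*50 = 1/(-14196) - 50 = -1/14196 - 50 = -709801/14196 ≈ -50.000)
l(c) = c + c² (l(c) = c² + c = c + c²)
(35027 + l(12))/((17*(-21))*10 + x) = (35027 + 12*(1 + 12))/((17*(-21))*10 - 709801/14196) = (35027 + 12*13)/(-357*10 - 709801/14196) = (35027 + 156)/(-3570 - 709801/14196) = 35183/(-51389521/14196) = 35183*(-14196/51389521) = -499457868/51389521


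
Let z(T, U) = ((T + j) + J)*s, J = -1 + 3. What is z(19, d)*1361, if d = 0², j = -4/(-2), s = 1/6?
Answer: 31303/6 ≈ 5217.2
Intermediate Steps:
s = ⅙ ≈ 0.16667
j = 2 (j = -4*(-½) = 2)
d = 0
J = 2
z(T, U) = ⅔ + T/6 (z(T, U) = ((T + 2) + 2)*(⅙) = ((2 + T) + 2)*(⅙) = (4 + T)*(⅙) = ⅔ + T/6)
z(19, d)*1361 = (⅔ + (⅙)*19)*1361 = (⅔ + 19/6)*1361 = (23/6)*1361 = 31303/6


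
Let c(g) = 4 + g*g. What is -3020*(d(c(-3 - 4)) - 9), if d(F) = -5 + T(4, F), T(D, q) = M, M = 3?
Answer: 33220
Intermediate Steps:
c(g) = 4 + g²
T(D, q) = 3
d(F) = -2 (d(F) = -5 + 3 = -2)
-3020*(d(c(-3 - 4)) - 9) = -3020*(-2 - 9) = -3020*(-11) = 33220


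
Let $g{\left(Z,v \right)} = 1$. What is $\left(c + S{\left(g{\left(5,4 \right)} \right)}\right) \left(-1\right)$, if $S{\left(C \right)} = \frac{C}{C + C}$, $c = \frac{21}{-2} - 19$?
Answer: $29$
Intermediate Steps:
$c = - \frac{59}{2}$ ($c = 21 \left(- \frac{1}{2}\right) - 19 = - \frac{21}{2} - 19 = - \frac{59}{2} \approx -29.5$)
$S{\left(C \right)} = \frac{1}{2}$ ($S{\left(C \right)} = \frac{C}{2 C} = C \frac{1}{2 C} = \frac{1}{2}$)
$\left(c + S{\left(g{\left(5,4 \right)} \right)}\right) \left(-1\right) = \left(- \frac{59}{2} + \frac{1}{2}\right) \left(-1\right) = \left(-29\right) \left(-1\right) = 29$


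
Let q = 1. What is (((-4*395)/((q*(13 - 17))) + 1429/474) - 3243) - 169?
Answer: -1428629/474 ≈ -3014.0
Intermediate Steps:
(((-4*395)/((q*(13 - 17))) + 1429/474) - 3243) - 169 = (((-4*395)/((1*(13 - 17))) + 1429/474) - 3243) - 169 = ((-1580/(1*(-4)) + 1429*(1/474)) - 3243) - 169 = ((-1580/(-4) + 1429/474) - 3243) - 169 = ((-1580*(-¼) + 1429/474) - 3243) - 169 = ((395 + 1429/474) - 3243) - 169 = (188659/474 - 3243) - 169 = -1348523/474 - 169 = -1428629/474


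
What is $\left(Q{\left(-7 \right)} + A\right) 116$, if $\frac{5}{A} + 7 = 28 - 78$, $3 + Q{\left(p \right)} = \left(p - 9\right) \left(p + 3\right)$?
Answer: $\frac{402752}{57} \approx 7065.8$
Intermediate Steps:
$Q{\left(p \right)} = -3 + \left(-9 + p\right) \left(3 + p\right)$ ($Q{\left(p \right)} = -3 + \left(p - 9\right) \left(p + 3\right) = -3 + \left(-9 + p\right) \left(3 + p\right)$)
$A = - \frac{5}{57}$ ($A = \frac{5}{-7 + \left(28 - 78\right)} = \frac{5}{-7 - 50} = \frac{5}{-57} = 5 \left(- \frac{1}{57}\right) = - \frac{5}{57} \approx -0.087719$)
$\left(Q{\left(-7 \right)} + A\right) 116 = \left(\left(-30 + \left(-7\right)^{2} - -42\right) - \frac{5}{57}\right) 116 = \left(\left(-30 + 49 + 42\right) - \frac{5}{57}\right) 116 = \left(61 - \frac{5}{57}\right) 116 = \frac{3472}{57} \cdot 116 = \frac{402752}{57}$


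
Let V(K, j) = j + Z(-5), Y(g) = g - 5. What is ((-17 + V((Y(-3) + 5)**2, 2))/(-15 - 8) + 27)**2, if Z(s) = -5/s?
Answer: 403225/529 ≈ 762.24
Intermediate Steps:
Y(g) = -5 + g
V(K, j) = 1 + j (V(K, j) = j - 5/(-5) = j - 5*(-1/5) = j + 1 = 1 + j)
((-17 + V((Y(-3) + 5)**2, 2))/(-15 - 8) + 27)**2 = ((-17 + (1 + 2))/(-15 - 8) + 27)**2 = ((-17 + 3)/(-23) + 27)**2 = (-14*(-1/23) + 27)**2 = (14/23 + 27)**2 = (635/23)**2 = 403225/529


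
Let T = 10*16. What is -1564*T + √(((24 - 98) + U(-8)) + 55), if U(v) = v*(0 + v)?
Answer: -250240 + 3*√5 ≈ -2.5023e+5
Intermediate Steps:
U(v) = v² (U(v) = v*v = v²)
T = 160
-1564*T + √(((24 - 98) + U(-8)) + 55) = -1564*160 + √(((24 - 98) + (-8)²) + 55) = -250240 + √((-74 + 64) + 55) = -250240 + √(-10 + 55) = -250240 + √45 = -250240 + 3*√5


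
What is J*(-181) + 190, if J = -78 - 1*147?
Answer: 40915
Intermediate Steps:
J = -225 (J = -78 - 147 = -225)
J*(-181) + 190 = -225*(-181) + 190 = 40725 + 190 = 40915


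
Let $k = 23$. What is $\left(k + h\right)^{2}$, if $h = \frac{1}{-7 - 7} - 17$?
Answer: $\frac{6889}{196} \approx 35.148$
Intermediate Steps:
$h = - \frac{239}{14}$ ($h = \frac{1}{-14} - 17 = - \frac{1}{14} - 17 = - \frac{239}{14} \approx -17.071$)
$\left(k + h\right)^{2} = \left(23 - \frac{239}{14}\right)^{2} = \left(\frac{83}{14}\right)^{2} = \frac{6889}{196}$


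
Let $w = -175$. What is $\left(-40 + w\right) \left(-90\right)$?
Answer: $19350$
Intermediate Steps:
$\left(-40 + w\right) \left(-90\right) = \left(-40 - 175\right) \left(-90\right) = \left(-215\right) \left(-90\right) = 19350$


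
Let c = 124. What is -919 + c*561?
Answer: 68645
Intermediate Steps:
-919 + c*561 = -919 + 124*561 = -919 + 69564 = 68645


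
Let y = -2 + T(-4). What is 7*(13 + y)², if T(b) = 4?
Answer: 1575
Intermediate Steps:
y = 2 (y = -2 + 4 = 2)
7*(13 + y)² = 7*(13 + 2)² = 7*15² = 7*225 = 1575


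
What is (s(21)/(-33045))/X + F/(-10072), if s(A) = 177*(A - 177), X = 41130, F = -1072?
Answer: 10119979856/95064351675 ≈ 0.10645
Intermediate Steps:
s(A) = -31329 + 177*A (s(A) = 177*(-177 + A) = -31329 + 177*A)
(s(21)/(-33045))/X + F/(-10072) = ((-31329 + 177*21)/(-33045))/41130 - 1072/(-10072) = ((-31329 + 3717)*(-1/33045))*(1/41130) - 1072*(-1/10072) = -27612*(-1/33045)*(1/41130) + 134/1259 = (9204/11015)*(1/41130) + 134/1259 = 1534/75507825 + 134/1259 = 10119979856/95064351675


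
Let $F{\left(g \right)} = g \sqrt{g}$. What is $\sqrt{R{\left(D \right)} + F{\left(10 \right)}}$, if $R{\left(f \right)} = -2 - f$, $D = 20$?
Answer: $\sqrt{-22 + 10 \sqrt{10}} \approx 3.1021$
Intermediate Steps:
$F{\left(g \right)} = g^{\frac{3}{2}}$
$\sqrt{R{\left(D \right)} + F{\left(10 \right)}} = \sqrt{\left(-2 - 20\right) + 10^{\frac{3}{2}}} = \sqrt{\left(-2 - 20\right) + 10 \sqrt{10}} = \sqrt{-22 + 10 \sqrt{10}}$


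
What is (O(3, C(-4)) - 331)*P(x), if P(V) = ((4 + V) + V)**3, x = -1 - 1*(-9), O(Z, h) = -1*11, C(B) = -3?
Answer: -2736000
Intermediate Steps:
O(Z, h) = -11
x = 8 (x = -1 + 9 = 8)
P(V) = (4 + 2*V)**3
(O(3, C(-4)) - 331)*P(x) = (-11 - 331)*(8*(2 + 8)**3) = -2736*10**3 = -2736*1000 = -342*8000 = -2736000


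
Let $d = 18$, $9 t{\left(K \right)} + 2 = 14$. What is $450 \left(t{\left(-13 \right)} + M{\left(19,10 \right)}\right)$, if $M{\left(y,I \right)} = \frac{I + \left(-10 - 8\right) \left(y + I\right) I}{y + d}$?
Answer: $- \frac{2322300}{37} \approx -62765.0$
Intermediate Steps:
$t{\left(K \right)} = \frac{4}{3}$ ($t{\left(K \right)} = - \frac{2}{9} + \frac{1}{9} \cdot 14 = - \frac{2}{9} + \frac{14}{9} = \frac{4}{3}$)
$M{\left(y,I \right)} = \frac{I + I \left(- 18 I - 18 y\right)}{18 + y}$ ($M{\left(y,I \right)} = \frac{I + \left(-10 - 8\right) \left(y + I\right) I}{y + 18} = \frac{I + - 18 \left(I + y\right) I}{18 + y} = \frac{I + \left(- 18 I - 18 y\right) I}{18 + y} = \frac{I + I \left(- 18 I - 18 y\right)}{18 + y}$)
$450 \left(t{\left(-13 \right)} + M{\left(19,10 \right)}\right) = 450 \left(\frac{4}{3} + \frac{10 \left(1 - 180 - 342\right)}{18 + 19}\right) = 450 \left(\frac{4}{3} + \frac{10 \left(1 - 180 - 342\right)}{37}\right) = 450 \left(\frac{4}{3} + 10 \cdot \frac{1}{37} \left(-521\right)\right) = 450 \left(\frac{4}{3} - \frac{5210}{37}\right) = 450 \left(- \frac{15482}{111}\right) = - \frac{2322300}{37}$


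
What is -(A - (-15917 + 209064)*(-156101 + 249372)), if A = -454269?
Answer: 18015468106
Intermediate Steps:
-(A - (-15917 + 209064)*(-156101 + 249372)) = -(-454269 - (-15917 + 209064)*(-156101 + 249372)) = -(-454269 - 193147*93271) = -(-454269 - 1*18015013837) = -(-454269 - 18015013837) = -1*(-18015468106) = 18015468106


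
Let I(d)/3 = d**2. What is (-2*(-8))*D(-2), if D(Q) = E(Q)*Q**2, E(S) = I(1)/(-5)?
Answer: -192/5 ≈ -38.400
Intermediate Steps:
I(d) = 3*d**2
E(S) = -3/5 (E(S) = (3*1**2)/(-5) = (3*1)*(-1/5) = 3*(-1/5) = -3/5)
D(Q) = -3*Q**2/5
(-2*(-8))*D(-2) = (-2*(-8))*(-3/5*(-2)**2) = 16*(-3/5*4) = 16*(-12/5) = -192/5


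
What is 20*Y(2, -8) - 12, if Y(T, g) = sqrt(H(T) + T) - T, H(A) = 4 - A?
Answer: -12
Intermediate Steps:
Y(T, g) = 2 - T (Y(T, g) = sqrt((4 - T) + T) - T = sqrt(4) - T = 2 - T)
20*Y(2, -8) - 12 = 20*(2 - 1*2) - 12 = 20*(2 - 2) - 12 = 20*0 - 12 = 0 - 12 = -12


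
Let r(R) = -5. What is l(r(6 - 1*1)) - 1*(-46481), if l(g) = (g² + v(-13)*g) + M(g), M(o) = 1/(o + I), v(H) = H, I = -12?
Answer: 791706/17 ≈ 46571.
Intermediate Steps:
M(o) = 1/(-12 + o) (M(o) = 1/(o - 12) = 1/(-12 + o))
l(g) = g² + 1/(-12 + g) - 13*g (l(g) = (g² - 13*g) + 1/(-12 + g) = g² + 1/(-12 + g) - 13*g)
l(r(6 - 1*1)) - 1*(-46481) = (1 - 5*(-13 - 5)*(-12 - 5))/(-12 - 5) - 1*(-46481) = (1 - 5*(-18)*(-17))/(-17) + 46481 = -(1 - 1530)/17 + 46481 = -1/17*(-1529) + 46481 = 1529/17 + 46481 = 791706/17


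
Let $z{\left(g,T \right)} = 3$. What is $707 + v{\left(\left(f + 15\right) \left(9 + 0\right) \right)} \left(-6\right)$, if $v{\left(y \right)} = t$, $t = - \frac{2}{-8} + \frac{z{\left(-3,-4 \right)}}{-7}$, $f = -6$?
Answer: $\frac{9913}{14} \approx 708.07$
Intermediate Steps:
$t = - \frac{5}{28}$ ($t = - \frac{2}{-8} + \frac{3}{-7} = \left(-2\right) \left(- \frac{1}{8}\right) + 3 \left(- \frac{1}{7}\right) = \frac{1}{4} - \frac{3}{7} = - \frac{5}{28} \approx -0.17857$)
$v{\left(y \right)} = - \frac{5}{28}$
$707 + v{\left(\left(f + 15\right) \left(9 + 0\right) \right)} \left(-6\right) = 707 - - \frac{15}{14} = 707 + \frac{15}{14} = \frac{9913}{14}$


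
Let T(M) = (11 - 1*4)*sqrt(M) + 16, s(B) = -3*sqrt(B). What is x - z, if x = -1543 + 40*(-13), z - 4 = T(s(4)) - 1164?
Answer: -919 - 7*I*sqrt(6) ≈ -919.0 - 17.146*I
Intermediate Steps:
T(M) = 16 + 7*sqrt(M) (T(M) = (11 - 4)*sqrt(M) + 16 = 7*sqrt(M) + 16 = 16 + 7*sqrt(M))
z = -1144 + 7*I*sqrt(6) (z = 4 + ((16 + 7*sqrt(-3*sqrt(4))) - 1164) = 4 + ((16 + 7*sqrt(-3*2)) - 1164) = 4 + ((16 + 7*sqrt(-6)) - 1164) = 4 + ((16 + 7*(I*sqrt(6))) - 1164) = 4 + ((16 + 7*I*sqrt(6)) - 1164) = 4 + (-1148 + 7*I*sqrt(6)) = -1144 + 7*I*sqrt(6) ≈ -1144.0 + 17.146*I)
x = -2063 (x = -1543 - 520 = -2063)
x - z = -2063 - (-1144 + 7*I*sqrt(6)) = -2063 + (1144 - 7*I*sqrt(6)) = -919 - 7*I*sqrt(6)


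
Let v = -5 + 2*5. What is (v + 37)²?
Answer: 1764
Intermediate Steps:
v = 5 (v = -5 + 10 = 5)
(v + 37)² = (5 + 37)² = 42² = 1764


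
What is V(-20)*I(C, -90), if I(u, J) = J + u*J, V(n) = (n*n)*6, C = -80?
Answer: 17064000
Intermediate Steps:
V(n) = 6*n² (V(n) = n²*6 = 6*n²)
I(u, J) = J + J*u
V(-20)*I(C, -90) = (6*(-20)²)*(-90*(1 - 80)) = (6*400)*(-90*(-79)) = 2400*7110 = 17064000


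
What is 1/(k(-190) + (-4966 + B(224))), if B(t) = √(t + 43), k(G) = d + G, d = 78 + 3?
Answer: -5075/25755358 - √267/25755358 ≈ -0.00019768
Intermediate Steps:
d = 81
k(G) = 81 + G
B(t) = √(43 + t)
1/(k(-190) + (-4966 + B(224))) = 1/((81 - 190) + (-4966 + √(43 + 224))) = 1/(-109 + (-4966 + √267)) = 1/(-5075 + √267)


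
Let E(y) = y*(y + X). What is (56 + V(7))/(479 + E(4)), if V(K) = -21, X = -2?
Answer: 35/487 ≈ 0.071869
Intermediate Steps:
E(y) = y*(-2 + y) (E(y) = y*(y - 2) = y*(-2 + y))
(56 + V(7))/(479 + E(4)) = (56 - 21)/(479 + 4*(-2 + 4)) = 35/(479 + 4*2) = 35/(479 + 8) = 35/487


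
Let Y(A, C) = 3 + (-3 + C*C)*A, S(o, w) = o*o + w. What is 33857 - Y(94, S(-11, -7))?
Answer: -1187488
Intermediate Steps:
S(o, w) = w + o**2 (S(o, w) = o**2 + w = w + o**2)
Y(A, C) = 3 + A*(-3 + C**2) (Y(A, C) = 3 + (-3 + C**2)*A = 3 + A*(-3 + C**2))
33857 - Y(94, S(-11, -7)) = 33857 - (3 - 3*94 + 94*(-7 + (-11)**2)**2) = 33857 - (3 - 282 + 94*(-7 + 121)**2) = 33857 - (3 - 282 + 94*114**2) = 33857 - (3 - 282 + 94*12996) = 33857 - (3 - 282 + 1221624) = 33857 - 1*1221345 = 33857 - 1221345 = -1187488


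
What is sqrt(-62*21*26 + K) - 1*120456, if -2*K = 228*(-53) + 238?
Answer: -120456 + I*sqrt(27929) ≈ -1.2046e+5 + 167.12*I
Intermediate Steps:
K = 5923 (K = -(228*(-53) + 238)/2 = -(-12084 + 238)/2 = -1/2*(-11846) = 5923)
sqrt(-62*21*26 + K) - 1*120456 = sqrt(-62*21*26 + 5923) - 1*120456 = sqrt(-1302*26 + 5923) - 120456 = sqrt(-33852 + 5923) - 120456 = sqrt(-27929) - 120456 = I*sqrt(27929) - 120456 = -120456 + I*sqrt(27929)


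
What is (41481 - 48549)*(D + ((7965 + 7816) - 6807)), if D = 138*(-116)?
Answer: 49716312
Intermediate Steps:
D = -16008
(41481 - 48549)*(D + ((7965 + 7816) - 6807)) = (41481 - 48549)*(-16008 + ((7965 + 7816) - 6807)) = -7068*(-16008 + (15781 - 6807)) = -7068*(-16008 + 8974) = -7068*(-7034) = 49716312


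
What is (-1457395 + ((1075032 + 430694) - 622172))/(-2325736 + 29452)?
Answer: 573841/2296284 ≈ 0.24990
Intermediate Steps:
(-1457395 + ((1075032 + 430694) - 622172))/(-2325736 + 29452) = (-1457395 + (1505726 - 622172))/(-2296284) = (-1457395 + 883554)*(-1/2296284) = -573841*(-1/2296284) = 573841/2296284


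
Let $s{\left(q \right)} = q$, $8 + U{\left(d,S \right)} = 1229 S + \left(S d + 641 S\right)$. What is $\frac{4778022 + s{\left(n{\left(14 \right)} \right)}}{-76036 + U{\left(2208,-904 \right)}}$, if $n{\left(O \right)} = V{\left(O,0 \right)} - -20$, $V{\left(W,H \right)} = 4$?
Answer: $- \frac{341289}{268754} \approx -1.2699$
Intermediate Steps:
$U{\left(d,S \right)} = -8 + 1870 S + S d$ ($U{\left(d,S \right)} = -8 + \left(1229 S + \left(S d + 641 S\right)\right) = -8 + \left(1229 S + \left(641 S + S d\right)\right) = -8 + \left(1870 S + S d\right) = -8 + 1870 S + S d$)
$n{\left(O \right)} = 24$ ($n{\left(O \right)} = 4 - -20 = 4 + 20 = 24$)
$\frac{4778022 + s{\left(n{\left(14 \right)} \right)}}{-76036 + U{\left(2208,-904 \right)}} = \frac{4778022 + 24}{-76036 - 3686520} = \frac{4778046}{-76036 - 3686520} = \frac{4778046}{-3762556} = 4778046 \left(- \frac{1}{3762556}\right) = - \frac{341289}{268754}$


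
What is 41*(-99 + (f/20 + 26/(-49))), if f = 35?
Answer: -785765/196 ≈ -4009.0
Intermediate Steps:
41*(-99 + (f/20 + 26/(-49))) = 41*(-99 + (35/20 + 26/(-49))) = 41*(-99 + (35*(1/20) + 26*(-1/49))) = 41*(-99 + (7/4 - 26/49)) = 41*(-99 + 239/196) = 41*(-19165/196) = -785765/196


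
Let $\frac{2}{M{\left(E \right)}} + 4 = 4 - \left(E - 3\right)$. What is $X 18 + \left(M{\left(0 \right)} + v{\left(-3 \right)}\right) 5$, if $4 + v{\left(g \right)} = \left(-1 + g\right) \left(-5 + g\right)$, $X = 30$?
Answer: $\frac{2050}{3} \approx 683.33$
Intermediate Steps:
$v{\left(g \right)} = -4 + \left(-1 + g\right) \left(-5 + g\right)$
$M{\left(E \right)} = \frac{2}{3 - E}$ ($M{\left(E \right)} = \frac{2}{-4 - \left(-7 + E\right)} = \frac{2}{3 - E}$)
$X 18 + \left(M{\left(0 \right)} + v{\left(-3 \right)}\right) 5 = 30 \cdot 18 + \left(- \frac{2}{-3 + 0} + \left(1 + \left(-3\right)^{2} - -18\right)\right) 5 = 540 + \left(- \frac{2}{-3} + \left(1 + 9 + 18\right)\right) 5 = 540 + \left(\left(-2\right) \left(- \frac{1}{3}\right) + 28\right) 5 = 540 + \left(\frac{2}{3} + 28\right) 5 = 540 + \frac{86}{3} \cdot 5 = 540 + \frac{430}{3} = \frac{2050}{3}$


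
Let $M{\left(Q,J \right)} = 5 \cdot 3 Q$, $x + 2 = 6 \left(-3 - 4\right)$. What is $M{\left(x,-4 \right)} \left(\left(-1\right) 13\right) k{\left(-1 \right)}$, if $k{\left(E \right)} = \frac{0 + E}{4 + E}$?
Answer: $-2860$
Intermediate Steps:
$x = -44$ ($x = -2 + 6 \left(-3 - 4\right) = -2 + 6 \left(-7\right) = -2 - 42 = -44$)
$M{\left(Q,J \right)} = 15 Q$
$k{\left(E \right)} = \frac{E}{4 + E}$
$M{\left(x,-4 \right)} \left(\left(-1\right) 13\right) k{\left(-1 \right)} = 15 \left(-44\right) \left(\left(-1\right) 13\right) \left(- \frac{1}{4 - 1}\right) = \left(-660\right) \left(-13\right) \left(- \frac{1}{3}\right) = 8580 \left(\left(-1\right) \frac{1}{3}\right) = 8580 \left(- \frac{1}{3}\right) = -2860$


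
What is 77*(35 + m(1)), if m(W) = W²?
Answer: 2772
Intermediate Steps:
77*(35 + m(1)) = 77*(35 + 1²) = 77*(35 + 1) = 77*36 = 2772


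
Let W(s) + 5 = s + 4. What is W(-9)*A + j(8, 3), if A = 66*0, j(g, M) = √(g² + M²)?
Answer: √73 ≈ 8.5440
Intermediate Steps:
j(g, M) = √(M² + g²)
A = 0
W(s) = -1 + s (W(s) = -5 + (s + 4) = -5 + (4 + s) = -1 + s)
W(-9)*A + j(8, 3) = (-1 - 9)*0 + √(3² + 8²) = -10*0 + √(9 + 64) = 0 + √73 = √73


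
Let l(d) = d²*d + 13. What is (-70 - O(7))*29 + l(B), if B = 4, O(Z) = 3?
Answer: -2040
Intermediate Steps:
l(d) = 13 + d³ (l(d) = d³ + 13 = 13 + d³)
(-70 - O(7))*29 + l(B) = (-70 - 1*3)*29 + (13 + 4³) = (-70 - 3)*29 + (13 + 64) = -73*29 + 77 = -2117 + 77 = -2040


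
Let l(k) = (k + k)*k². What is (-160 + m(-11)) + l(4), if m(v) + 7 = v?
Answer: -50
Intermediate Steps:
m(v) = -7 + v
l(k) = 2*k³ (l(k) = (2*k)*k² = 2*k³)
(-160 + m(-11)) + l(4) = (-160 + (-7 - 11)) + 2*4³ = (-160 - 18) + 2*64 = -178 + 128 = -50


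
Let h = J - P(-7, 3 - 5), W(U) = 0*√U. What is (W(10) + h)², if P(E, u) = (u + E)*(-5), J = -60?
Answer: 11025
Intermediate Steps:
W(U) = 0
P(E, u) = -5*E - 5*u (P(E, u) = (E + u)*(-5) = -5*E - 5*u)
h = -105 (h = -60 - (-5*(-7) - 5*(3 - 5)) = -60 - (35 - 5*(-2)) = -60 - (35 + 10) = -60 - 1*45 = -60 - 45 = -105)
(W(10) + h)² = (0 - 105)² = (-105)² = 11025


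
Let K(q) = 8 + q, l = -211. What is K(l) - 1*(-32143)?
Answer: 31940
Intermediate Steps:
K(l) - 1*(-32143) = (8 - 211) - 1*(-32143) = -203 + 32143 = 31940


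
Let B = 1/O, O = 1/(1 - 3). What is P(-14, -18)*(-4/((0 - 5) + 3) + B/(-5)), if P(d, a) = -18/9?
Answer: -24/5 ≈ -4.8000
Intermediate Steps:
O = -½ (O = 1/(-2) = -½ ≈ -0.50000)
B = -2 (B = 1/(-½) = -2)
P(d, a) = -2 (P(d, a) = -18*⅑ = -2)
P(-14, -18)*(-4/((0 - 5) + 3) + B/(-5)) = -2*(-4/((0 - 5) + 3) - 2/(-5)) = -2*(-4/(-5 + 3) - 2*(-⅕)) = -2*(-4/(-2) + ⅖) = -2*(-4*(-½) + ⅖) = -2*(2 + ⅖) = -2*12/5 = -24/5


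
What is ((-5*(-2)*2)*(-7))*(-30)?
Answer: 4200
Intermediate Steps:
((-5*(-2)*2)*(-7))*(-30) = ((10*2)*(-7))*(-30) = (20*(-7))*(-30) = -140*(-30) = 4200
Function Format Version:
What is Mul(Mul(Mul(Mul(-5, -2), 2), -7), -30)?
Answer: 4200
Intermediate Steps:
Mul(Mul(Mul(Mul(-5, -2), 2), -7), -30) = Mul(Mul(Mul(10, 2), -7), -30) = Mul(Mul(20, -7), -30) = Mul(-140, -30) = 4200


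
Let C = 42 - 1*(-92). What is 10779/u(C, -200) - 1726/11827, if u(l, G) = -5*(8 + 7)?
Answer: -42537561/295675 ≈ -143.87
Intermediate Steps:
C = 134 (C = 42 + 92 = 134)
u(l, G) = -75 (u(l, G) = -5*15 = -75)
10779/u(C, -200) - 1726/11827 = 10779/(-75) - 1726/11827 = 10779*(-1/75) - 1726*1/11827 = -3593/25 - 1726/11827 = -42537561/295675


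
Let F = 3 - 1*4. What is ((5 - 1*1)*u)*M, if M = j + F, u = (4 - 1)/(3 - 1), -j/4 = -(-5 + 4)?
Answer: -30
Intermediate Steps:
j = -4 (j = -(-4)*(-5 + 4) = -(-4)*(-1) = -4*1 = -4)
u = 3/2 ≈ 1.5000
F = -1 (F = 3 - 4 = -1)
M = -5 (M = -4 - 1 = -5)
((5 - 1*1)*u)*M = ((5 - 1*1)*(3/2))*(-5) = ((5 - 1)*(3/2))*(-5) = (4*(3/2))*(-5) = 6*(-5) = -30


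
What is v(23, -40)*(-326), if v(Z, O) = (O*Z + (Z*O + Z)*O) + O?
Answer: -11383920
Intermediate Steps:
v(Z, O) = O + O*Z + O*(Z + O*Z) (v(Z, O) = (O*Z + (O*Z + Z)*O) + O = (O*Z + (Z + O*Z)*O) + O = (O*Z + O*(Z + O*Z)) + O = O + O*Z + O*(Z + O*Z))
v(23, -40)*(-326) = -40*(1 + 2*23 - 40*23)*(-326) = -40*(1 + 46 - 920)*(-326) = -40*(-873)*(-326) = 34920*(-326) = -11383920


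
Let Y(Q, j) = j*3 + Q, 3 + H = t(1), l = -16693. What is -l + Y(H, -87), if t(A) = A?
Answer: 16430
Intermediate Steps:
H = -2 (H = -3 + 1 = -2)
Y(Q, j) = Q + 3*j (Y(Q, j) = 3*j + Q = Q + 3*j)
-l + Y(H, -87) = -1*(-16693) + (-2 + 3*(-87)) = 16693 + (-2 - 261) = 16693 - 263 = 16430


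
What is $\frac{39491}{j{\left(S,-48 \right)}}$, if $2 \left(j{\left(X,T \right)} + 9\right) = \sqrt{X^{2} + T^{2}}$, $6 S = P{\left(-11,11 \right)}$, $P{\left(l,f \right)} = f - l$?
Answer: $\frac{12795084}{17941} + \frac{236946 \sqrt{20857}}{17941} \approx 2620.5$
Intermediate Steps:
$S = \frac{11}{3}$ ($S = \frac{11 - -11}{6} = \frac{11 + 11}{6} = \frac{1}{6} \cdot 22 = \frac{11}{3} \approx 3.6667$)
$j{\left(X,T \right)} = -9 + \frac{\sqrt{T^{2} + X^{2}}}{2}$ ($j{\left(X,T \right)} = -9 + \frac{\sqrt{X^{2} + T^{2}}}{2} = -9 + \frac{\sqrt{T^{2} + X^{2}}}{2}$)
$\frac{39491}{j{\left(S,-48 \right)}} = \frac{39491}{-9 + \frac{\sqrt{\left(-48\right)^{2} + \left(\frac{11}{3}\right)^{2}}}{2}} = \frac{39491}{-9 + \frac{\sqrt{2304 + \frac{121}{9}}}{2}} = \frac{39491}{-9 + \frac{\sqrt{\frac{20857}{9}}}{2}} = \frac{39491}{-9 + \frac{\frac{1}{3} \sqrt{20857}}{2}} = \frac{39491}{-9 + \frac{\sqrt{20857}}{6}}$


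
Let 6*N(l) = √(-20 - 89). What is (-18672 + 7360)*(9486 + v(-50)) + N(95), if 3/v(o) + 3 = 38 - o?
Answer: -9121012656/85 + I*√109/6 ≈ -1.0731e+8 + 1.7401*I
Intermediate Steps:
v(o) = 3/(35 - o) (v(o) = 3/(-3 + (38 - o)) = 3/(35 - o))
N(l) = I*√109/6 (N(l) = √(-20 - 89)/6 = √(-109)/6 = (I*√109)/6 = I*√109/6)
(-18672 + 7360)*(9486 + v(-50)) + N(95) = (-18672 + 7360)*(9486 - 3/(-35 - 50)) + I*√109/6 = -11312*(9486 - 3/(-85)) + I*√109/6 = -11312*(9486 - 3*(-1/85)) + I*√109/6 = -11312*(9486 + 3/85) + I*√109/6 = -11312*806313/85 + I*√109/6 = -9121012656/85 + I*√109/6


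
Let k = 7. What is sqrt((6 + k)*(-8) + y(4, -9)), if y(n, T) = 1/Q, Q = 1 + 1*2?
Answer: I*sqrt(933)/3 ≈ 10.182*I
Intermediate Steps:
Q = 3 (Q = 1 + 2 = 3)
y(n, T) = 1/3
sqrt((6 + k)*(-8) + y(4, -9)) = sqrt((6 + 7)*(-8) + 1/3) = sqrt(13*(-8) + 1/3) = sqrt(-104 + 1/3) = sqrt(-311/3) = I*sqrt(933)/3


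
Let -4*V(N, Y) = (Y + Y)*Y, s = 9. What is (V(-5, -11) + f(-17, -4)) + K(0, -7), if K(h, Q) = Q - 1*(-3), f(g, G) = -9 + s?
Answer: -129/2 ≈ -64.500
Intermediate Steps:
f(g, G) = 0 (f(g, G) = -9 + 9 = 0)
V(N, Y) = -Y²/2 (V(N, Y) = -(Y + Y)*Y/4 = -2*Y*Y/4 = -Y²/2)
K(h, Q) = 3 + Q (K(h, Q) = Q + 3 = 3 + Q)
(V(-5, -11) + f(-17, -4)) + K(0, -7) = (-½*(-11)² + 0) + (3 - 7) = (-½*121 + 0) - 4 = (-121/2 + 0) - 4 = -121/2 - 4 = -129/2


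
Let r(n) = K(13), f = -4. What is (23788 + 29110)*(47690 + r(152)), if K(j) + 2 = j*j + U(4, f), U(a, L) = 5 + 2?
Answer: 2531909872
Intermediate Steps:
U(a, L) = 7
K(j) = 5 + j**2 (K(j) = -2 + (j*j + 7) = -2 + (j**2 + 7) = -2 + (7 + j**2) = 5 + j**2)
r(n) = 174 (r(n) = 5 + 13**2 = 5 + 169 = 174)
(23788 + 29110)*(47690 + r(152)) = (23788 + 29110)*(47690 + 174) = 52898*47864 = 2531909872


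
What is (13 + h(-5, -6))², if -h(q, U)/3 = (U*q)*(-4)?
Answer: 139129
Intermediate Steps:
h(q, U) = 12*U*q (h(q, U) = -3*U*q*(-4) = -(-12)*U*q = 12*U*q)
(13 + h(-5, -6))² = (13 + 12*(-6)*(-5))² = (13 + 360)² = 373² = 139129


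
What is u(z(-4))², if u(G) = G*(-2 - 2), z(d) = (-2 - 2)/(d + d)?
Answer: 4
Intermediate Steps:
z(d) = -2/d (z(d) = -4*1/(2*d) = -2/d)
u(G) = -4*G (u(G) = G*(-4) = -4*G)
u(z(-4))² = (-(-8)/(-4))² = (-(-8)*(-1)/4)² = (-4*½)² = (-2)² = 4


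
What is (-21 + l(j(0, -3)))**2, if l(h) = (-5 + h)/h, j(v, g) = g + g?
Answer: 13225/36 ≈ 367.36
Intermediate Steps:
j(v, g) = 2*g
l(h) = (-5 + h)/h
(-21 + l(j(0, -3)))**2 = (-21 + (-5 + 2*(-3))/((2*(-3))))**2 = (-21 + (-5 - 6)/(-6))**2 = (-21 - 1/6*(-11))**2 = (-21 + 11/6)**2 = (-115/6)**2 = 13225/36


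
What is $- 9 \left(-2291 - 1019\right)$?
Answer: $29790$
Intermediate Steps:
$- 9 \left(-2291 - 1019\right) = \left(-9\right) \left(-3310\right) = 29790$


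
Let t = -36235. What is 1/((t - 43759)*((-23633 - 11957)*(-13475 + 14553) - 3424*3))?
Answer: 1/3069873102248 ≈ 3.2575e-13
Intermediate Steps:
1/((t - 43759)*((-23633 - 11957)*(-13475 + 14553) - 3424*3)) = 1/((-36235 - 43759)*((-23633 - 11957)*(-13475 + 14553) - 3424*3)) = 1/(-79994*(-35590*1078 - 10272)) = 1/(-79994*(-38366020 - 10272)) = 1/(-79994*(-38376292)) = 1/3069873102248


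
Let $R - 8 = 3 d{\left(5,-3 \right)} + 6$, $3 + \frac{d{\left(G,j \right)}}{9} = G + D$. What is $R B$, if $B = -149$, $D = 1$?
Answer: $-14155$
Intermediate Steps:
$d{\left(G,j \right)} = -18 + 9 G$ ($d{\left(G,j \right)} = -27 + 9 \left(G + 1\right) = -27 + 9 \left(1 + G\right) = -27 + \left(9 + 9 G\right) = -18 + 9 G$)
$R = 95$ ($R = 8 + \left(3 \left(-18 + 9 \cdot 5\right) + 6\right) = 8 + \left(3 \left(-18 + 45\right) + 6\right) = 8 + \left(3 \cdot 27 + 6\right) = 8 + \left(81 + 6\right) = 8 + 87 = 95$)
$R B = 95 \left(-149\right) = -14155$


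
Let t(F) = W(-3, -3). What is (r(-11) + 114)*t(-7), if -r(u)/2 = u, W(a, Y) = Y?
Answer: -408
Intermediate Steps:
r(u) = -2*u
t(F) = -3
(r(-11) + 114)*t(-7) = (-2*(-11) + 114)*(-3) = (22 + 114)*(-3) = 136*(-3) = -408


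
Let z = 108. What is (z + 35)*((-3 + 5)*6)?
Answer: 1716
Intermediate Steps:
(z + 35)*((-3 + 5)*6) = (108 + 35)*((-3 + 5)*6) = 143*(2*6) = 143*12 = 1716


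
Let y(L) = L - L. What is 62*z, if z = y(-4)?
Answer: 0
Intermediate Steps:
y(L) = 0
z = 0
62*z = 62*0 = 0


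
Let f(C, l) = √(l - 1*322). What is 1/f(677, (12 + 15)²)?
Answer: √407/407 ≈ 0.049568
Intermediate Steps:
f(C, l) = √(-322 + l) (f(C, l) = √(l - 322) = √(-322 + l))
1/f(677, (12 + 15)²) = 1/(√(-322 + (12 + 15)²)) = 1/(√(-322 + 27²)) = 1/(√(-322 + 729)) = 1/(√407) = √407/407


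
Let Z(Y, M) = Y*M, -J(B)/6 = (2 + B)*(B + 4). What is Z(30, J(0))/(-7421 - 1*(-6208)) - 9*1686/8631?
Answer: -664158/1163267 ≈ -0.57094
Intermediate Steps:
J(B) = -6*(2 + B)*(4 + B) (J(B) = -6*(2 + B)*(B + 4) = -6*(2 + B)*(4 + B))
Z(Y, M) = M*Y
Z(30, J(0))/(-7421 - 1*(-6208)) - 9*1686/8631 = ((-48 - 36*0 - 6*0**2)*30)/(-7421 - 1*(-6208)) - 9*1686/8631 = ((-48 + 0 - 6*0)*30)/(-7421 + 6208) - 15174*1/8631 = ((-48 + 0 + 0)*30)/(-1213) - 1686/959 = -48*30*(-1/1213) - 1686/959 = -1440*(-1/1213) - 1686/959 = 1440/1213 - 1686/959 = -664158/1163267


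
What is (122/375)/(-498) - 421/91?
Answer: -39316426/8497125 ≈ -4.6270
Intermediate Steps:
(122/375)/(-498) - 421/91 = (122*(1/375))*(-1/498) - 421*1/91 = (122/375)*(-1/498) - 421/91 = -61/93375 - 421/91 = -39316426/8497125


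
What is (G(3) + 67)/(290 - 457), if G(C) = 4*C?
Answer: -79/167 ≈ -0.47305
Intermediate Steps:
(G(3) + 67)/(290 - 457) = (4*3 + 67)/(290 - 457) = (12 + 67)/(-167) = 79*(-1/167) = -79/167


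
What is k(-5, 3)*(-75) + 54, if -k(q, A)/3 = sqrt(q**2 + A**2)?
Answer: 54 + 225*sqrt(34) ≈ 1366.0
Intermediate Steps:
k(q, A) = -3*sqrt(A**2 + q**2) (k(q, A) = -3*sqrt(q**2 + A**2) = -3*sqrt(A**2 + q**2))
k(-5, 3)*(-75) + 54 = -3*sqrt(3**2 + (-5)**2)*(-75) + 54 = -3*sqrt(9 + 25)*(-75) + 54 = -3*sqrt(34)*(-75) + 54 = 225*sqrt(34) + 54 = 54 + 225*sqrt(34)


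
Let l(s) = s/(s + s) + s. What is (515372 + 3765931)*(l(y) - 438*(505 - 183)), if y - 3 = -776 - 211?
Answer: -1216057022817/2 ≈ -6.0803e+11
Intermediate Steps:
y = -984 (y = 3 + (-776 - 211) = 3 - 987 = -984)
l(s) = ½ + s (l(s) = s/((2*s)) + s = (1/(2*s))*s + s = ½ + s)
(515372 + 3765931)*(l(y) - 438*(505 - 183)) = (515372 + 3765931)*((½ - 984) - 438*(505 - 183)) = 4281303*(-1967/2 - 438*322) = 4281303*(-1967/2 - 141036) = 4281303*(-284039/2) = -1216057022817/2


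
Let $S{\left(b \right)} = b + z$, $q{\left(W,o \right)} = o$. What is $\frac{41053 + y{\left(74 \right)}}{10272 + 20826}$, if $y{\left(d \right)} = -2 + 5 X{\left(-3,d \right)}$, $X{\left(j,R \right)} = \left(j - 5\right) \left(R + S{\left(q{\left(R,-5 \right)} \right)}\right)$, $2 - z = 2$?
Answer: $\frac{38291}{31098} \approx 1.2313$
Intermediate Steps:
$z = 0$ ($z = 2 - 2 = 0$)
$S{\left(b \right)} = b$ ($S{\left(b \right)} = b + 0 = b$)
$X{\left(j,R \right)} = \left(-5 + R\right) \left(-5 + j\right)$ ($X{\left(j,R \right)} = \left(j - 5\right) \left(R - 5\right) = \left(-5 + j\right) \left(-5 + R\right) = \left(-5 + R\right) \left(-5 + j\right)$)
$y{\left(d \right)} = 198 - 40 d$ ($y{\left(d \right)} = -2 + 5 \left(25 - 5 d - -15 + d \left(-3\right)\right) = -2 + 5 \left(25 - 5 d + 15 - 3 d\right) = -2 + 5 \left(40 - 8 d\right) = -2 - \left(-200 + 40 d\right) = 198 - 40 d$)
$\frac{41053 + y{\left(74 \right)}}{10272 + 20826} = \frac{41053 + \left(198 - 2960\right)}{10272 + 20826} = \frac{41053 + \left(198 - 2960\right)}{31098} = \left(41053 - 2762\right) \frac{1}{31098} = 38291 \cdot \frac{1}{31098} = \frac{38291}{31098}$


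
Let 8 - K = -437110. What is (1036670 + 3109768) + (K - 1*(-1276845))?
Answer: 5860401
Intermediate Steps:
K = 437118 (K = 8 - 1*(-437110) = 8 + 437110 = 437118)
(1036670 + 3109768) + (K - 1*(-1276845)) = (1036670 + 3109768) + (437118 - 1*(-1276845)) = 4146438 + (437118 + 1276845) = 4146438 + 1713963 = 5860401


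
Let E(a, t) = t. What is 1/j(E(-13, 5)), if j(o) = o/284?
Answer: 284/5 ≈ 56.800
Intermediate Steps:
j(o) = o/284 (j(o) = o*(1/284) = o/284)
1/j(E(-13, 5)) = 1/((1/284)*5) = 1/(5/284) = 284/5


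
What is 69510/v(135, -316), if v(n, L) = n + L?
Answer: -69510/181 ≈ -384.03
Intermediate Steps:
v(n, L) = L + n
69510/v(135, -316) = 69510/(-316 + 135) = 69510/(-181) = 69510*(-1/181) = -69510/181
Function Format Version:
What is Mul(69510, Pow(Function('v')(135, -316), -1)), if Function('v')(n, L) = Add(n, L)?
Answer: Rational(-69510, 181) ≈ -384.03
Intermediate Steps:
Function('v')(n, L) = Add(L, n)
Mul(69510, Pow(Function('v')(135, -316), -1)) = Mul(69510, Pow(Add(-316, 135), -1)) = Mul(69510, Pow(-181, -1)) = Mul(69510, Rational(-1, 181)) = Rational(-69510, 181)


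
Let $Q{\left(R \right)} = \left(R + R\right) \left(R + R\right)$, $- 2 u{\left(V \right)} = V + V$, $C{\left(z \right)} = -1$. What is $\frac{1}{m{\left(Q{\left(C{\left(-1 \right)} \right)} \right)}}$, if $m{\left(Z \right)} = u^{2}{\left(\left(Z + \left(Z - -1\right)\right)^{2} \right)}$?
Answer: $\frac{1}{6561} \approx 0.00015242$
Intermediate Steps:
$u{\left(V \right)} = - V$ ($u{\left(V \right)} = - \frac{V + V}{2} = - \frac{2 V}{2} = - V$)
$Q{\left(R \right)} = 4 R^{2}$ ($Q{\left(R \right)} = 2 R 2 R = 4 R^{2}$)
$m{\left(Z \right)} = \left(1 + 2 Z\right)^{4}$ ($m{\left(Z \right)} = \left(- \left(Z + \left(Z - -1\right)\right)^{2}\right)^{2} = \left(- \left(Z + \left(Z + 1\right)\right)^{2}\right)^{2} = \left(- \left(Z + \left(1 + Z\right)\right)^{2}\right)^{2} = \left(- \left(1 + 2 Z\right)^{2}\right)^{2} = \left(1 + 2 Z\right)^{4}$)
$\frac{1}{m{\left(Q{\left(C{\left(-1 \right)} \right)} \right)}} = \frac{1}{\left(1 + 2 \cdot 4 \left(-1\right)^{2}\right)^{4}} = \frac{1}{\left(1 + 2 \cdot 4 \cdot 1\right)^{4}} = \frac{1}{\left(1 + 2 \cdot 4\right)^{4}} = \frac{1}{\left(1 + 8\right)^{4}} = \frac{1}{9^{4}} = \frac{1}{6561}$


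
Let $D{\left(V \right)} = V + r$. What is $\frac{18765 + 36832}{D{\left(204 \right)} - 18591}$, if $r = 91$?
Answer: $- \frac{55597}{18296} \approx -3.0387$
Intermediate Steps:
$D{\left(V \right)} = 91 + V$ ($D{\left(V \right)} = V + 91 = 91 + V$)
$\frac{18765 + 36832}{D{\left(204 \right)} - 18591} = \frac{18765 + 36832}{\left(91 + 204\right) - 18591} = \frac{55597}{295 - 18591} = \frac{55597}{-18296} = 55597 \left(- \frac{1}{18296}\right) = - \frac{55597}{18296}$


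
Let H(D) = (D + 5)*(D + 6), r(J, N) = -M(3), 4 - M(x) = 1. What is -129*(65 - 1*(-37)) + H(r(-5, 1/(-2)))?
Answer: -13152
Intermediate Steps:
M(x) = 3 (M(x) = 4 - 1*1 = 4 - 1 = 3)
r(J, N) = -3 (r(J, N) = -1*3 = -3)
H(D) = (5 + D)*(6 + D)
-129*(65 - 1*(-37)) + H(r(-5, 1/(-2))) = -129*(65 - 1*(-37)) + (30 + (-3)**2 + 11*(-3)) = -129*(65 + 37) + (30 + 9 - 33) = -129*102 + 6 = -13158 + 6 = -13152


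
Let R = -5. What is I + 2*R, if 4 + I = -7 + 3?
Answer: -18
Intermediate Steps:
I = -8 (I = -4 + (-7 + 3) = -4 - 4 = -8)
I + 2*R = -8 + 2*(-5) = -8 - 10 = -18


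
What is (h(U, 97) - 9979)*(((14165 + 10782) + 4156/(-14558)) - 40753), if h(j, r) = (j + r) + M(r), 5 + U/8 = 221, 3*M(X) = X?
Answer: 2803289540480/21837 ≈ 1.2837e+8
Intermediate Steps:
M(X) = X/3
U = 1728 (U = -40 + 8*221 = -40 + 1768 = 1728)
h(j, r) = j + 4*r/3 (h(j, r) = (j + r) + r/3 = j + 4*r/3)
(h(U, 97) - 9979)*(((14165 + 10782) + 4156/(-14558)) - 40753) = ((1728 + (4/3)*97) - 9979)*(((14165 + 10782) + 4156/(-14558)) - 40753) = ((1728 + 388/3) - 9979)*((24947 + 4156*(-1/14558)) - 40753) = (5572/3 - 9979)*((24947 - 2078/7279) - 40753) = -24365*(181587135/7279 - 40753)/3 = -24365/3*(-115053952/7279) = 2803289540480/21837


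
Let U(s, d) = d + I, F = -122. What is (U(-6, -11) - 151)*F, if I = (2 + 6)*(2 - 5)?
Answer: 22692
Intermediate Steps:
I = -24 (I = 8*(-3) = -24)
U(s, d) = -24 + d (U(s, d) = d - 24 = -24 + d)
(U(-6, -11) - 151)*F = ((-24 - 11) - 151)*(-122) = (-35 - 151)*(-122) = -186*(-122) = 22692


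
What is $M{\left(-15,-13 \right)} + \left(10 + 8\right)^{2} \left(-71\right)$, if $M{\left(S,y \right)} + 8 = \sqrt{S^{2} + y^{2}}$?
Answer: $-23012 + \sqrt{394} \approx -22992.0$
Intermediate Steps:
$M{\left(S,y \right)} = -8 + \sqrt{S^{2} + y^{2}}$
$M{\left(-15,-13 \right)} + \left(10 + 8\right)^{2} \left(-71\right) = \left(-8 + \sqrt{\left(-15\right)^{2} + \left(-13\right)^{2}}\right) + \left(10 + 8\right)^{2} \left(-71\right) = \left(-8 + \sqrt{225 + 169}\right) + 18^{2} \left(-71\right) = \left(-8 + \sqrt{394}\right) + 324 \left(-71\right) = \left(-8 + \sqrt{394}\right) - 23004 = -23012 + \sqrt{394}$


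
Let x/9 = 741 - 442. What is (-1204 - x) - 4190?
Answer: -8085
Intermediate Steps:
x = 2691 (x = 9*(741 - 442) = 9*299 = 2691)
(-1204 - x) - 4190 = (-1204 - 1*2691) - 4190 = (-1204 - 2691) - 4190 = -3895 - 4190 = -8085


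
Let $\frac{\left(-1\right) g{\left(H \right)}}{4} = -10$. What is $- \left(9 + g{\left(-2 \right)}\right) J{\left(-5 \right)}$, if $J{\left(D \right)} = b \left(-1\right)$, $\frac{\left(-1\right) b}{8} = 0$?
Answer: $0$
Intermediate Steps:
$b = 0$ ($b = \left(-8\right) 0 = 0$)
$g{\left(H \right)} = 40$ ($g{\left(H \right)} = \left(-4\right) \left(-10\right) = 40$)
$J{\left(D \right)} = 0$ ($J{\left(D \right)} = 0 \left(-1\right) = 0$)
$- \left(9 + g{\left(-2 \right)}\right) J{\left(-5 \right)} = - \left(9 + 40\right) 0 = - 49 \cdot 0 = \left(-1\right) 0 = 0$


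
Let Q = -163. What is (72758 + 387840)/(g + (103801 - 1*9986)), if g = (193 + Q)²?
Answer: 24242/4985 ≈ 4.8630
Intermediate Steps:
g = 900 (g = (193 - 163)² = 30² = 900)
(72758 + 387840)/(g + (103801 - 1*9986)) = (72758 + 387840)/(900 + (103801 - 1*9986)) = 460598/(900 + (103801 - 9986)) = 460598/(900 + 93815) = 460598/94715 = 460598*(1/94715) = 24242/4985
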